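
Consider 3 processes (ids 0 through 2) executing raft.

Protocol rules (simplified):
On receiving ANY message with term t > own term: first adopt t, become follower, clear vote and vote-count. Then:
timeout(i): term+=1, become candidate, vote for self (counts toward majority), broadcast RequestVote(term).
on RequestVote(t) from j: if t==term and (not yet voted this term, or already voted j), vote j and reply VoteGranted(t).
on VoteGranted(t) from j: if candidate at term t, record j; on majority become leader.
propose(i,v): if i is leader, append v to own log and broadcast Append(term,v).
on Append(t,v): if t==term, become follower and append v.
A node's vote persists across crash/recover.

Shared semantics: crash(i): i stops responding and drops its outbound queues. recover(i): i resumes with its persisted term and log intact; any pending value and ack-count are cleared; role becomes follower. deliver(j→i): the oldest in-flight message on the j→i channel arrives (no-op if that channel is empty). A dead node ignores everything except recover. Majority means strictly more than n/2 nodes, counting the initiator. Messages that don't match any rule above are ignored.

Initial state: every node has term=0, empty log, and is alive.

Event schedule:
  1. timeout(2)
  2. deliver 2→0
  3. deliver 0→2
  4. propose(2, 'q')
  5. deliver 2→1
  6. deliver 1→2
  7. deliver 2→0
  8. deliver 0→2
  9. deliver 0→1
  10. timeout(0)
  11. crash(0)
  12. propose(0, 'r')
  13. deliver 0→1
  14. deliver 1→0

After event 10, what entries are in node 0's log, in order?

q

1. timeout(2):  <2:cand t1 ->
2. deliver 2→0:  <0:foll t1 ->
3. deliver 0→2:  <2:lead t1 ->
4. propose(2,'q'):  <2:lead t1 q>
5. deliver 2→1:  <1:foll t1 ->
6. deliver 1→2:  nop
7. deliver 2→0:  <0:foll t1 q>
8. deliver 0→2:  nop
9. deliver 0→1:  nop
10. timeout(0):  <0:cand t2 q>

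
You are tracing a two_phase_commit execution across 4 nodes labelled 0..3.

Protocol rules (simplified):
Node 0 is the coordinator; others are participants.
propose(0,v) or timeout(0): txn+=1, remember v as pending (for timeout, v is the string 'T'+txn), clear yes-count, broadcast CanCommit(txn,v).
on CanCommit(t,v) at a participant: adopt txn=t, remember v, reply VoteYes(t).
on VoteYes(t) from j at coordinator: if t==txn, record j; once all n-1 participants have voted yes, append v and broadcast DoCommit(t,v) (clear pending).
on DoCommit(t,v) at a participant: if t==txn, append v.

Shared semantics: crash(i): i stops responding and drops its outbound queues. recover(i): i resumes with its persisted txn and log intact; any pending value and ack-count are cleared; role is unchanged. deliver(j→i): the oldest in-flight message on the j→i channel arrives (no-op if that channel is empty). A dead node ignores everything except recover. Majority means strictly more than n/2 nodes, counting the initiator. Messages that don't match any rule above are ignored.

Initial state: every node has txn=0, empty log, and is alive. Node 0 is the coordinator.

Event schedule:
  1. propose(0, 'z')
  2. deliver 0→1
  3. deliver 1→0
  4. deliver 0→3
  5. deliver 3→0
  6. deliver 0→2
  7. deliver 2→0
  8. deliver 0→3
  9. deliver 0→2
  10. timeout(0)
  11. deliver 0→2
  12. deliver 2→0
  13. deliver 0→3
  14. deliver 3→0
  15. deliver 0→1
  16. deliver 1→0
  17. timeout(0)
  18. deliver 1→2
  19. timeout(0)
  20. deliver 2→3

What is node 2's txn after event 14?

2

1. propose(0,'z'):  <0:coor t1 ->
2. deliver 0→1:  <1:part t1 ->
3. deliver 1→0:  nop
4. deliver 0→3:  <3:part t1 ->
5. deliver 3→0:  nop
6. deliver 0→2:  <2:part t1 ->
7. deliver 2→0:  <0:coor t1 z>
8. deliver 0→3:  <3:part t1 z>
9. deliver 0→2:  <2:part t1 z>
10. timeout(0):  <0:coor t2 z>
11. deliver 0→2:  <2:part t2 z>
12. deliver 2→0:  nop
13. deliver 0→3:  <3:part t2 z>
14. deliver 3→0:  nop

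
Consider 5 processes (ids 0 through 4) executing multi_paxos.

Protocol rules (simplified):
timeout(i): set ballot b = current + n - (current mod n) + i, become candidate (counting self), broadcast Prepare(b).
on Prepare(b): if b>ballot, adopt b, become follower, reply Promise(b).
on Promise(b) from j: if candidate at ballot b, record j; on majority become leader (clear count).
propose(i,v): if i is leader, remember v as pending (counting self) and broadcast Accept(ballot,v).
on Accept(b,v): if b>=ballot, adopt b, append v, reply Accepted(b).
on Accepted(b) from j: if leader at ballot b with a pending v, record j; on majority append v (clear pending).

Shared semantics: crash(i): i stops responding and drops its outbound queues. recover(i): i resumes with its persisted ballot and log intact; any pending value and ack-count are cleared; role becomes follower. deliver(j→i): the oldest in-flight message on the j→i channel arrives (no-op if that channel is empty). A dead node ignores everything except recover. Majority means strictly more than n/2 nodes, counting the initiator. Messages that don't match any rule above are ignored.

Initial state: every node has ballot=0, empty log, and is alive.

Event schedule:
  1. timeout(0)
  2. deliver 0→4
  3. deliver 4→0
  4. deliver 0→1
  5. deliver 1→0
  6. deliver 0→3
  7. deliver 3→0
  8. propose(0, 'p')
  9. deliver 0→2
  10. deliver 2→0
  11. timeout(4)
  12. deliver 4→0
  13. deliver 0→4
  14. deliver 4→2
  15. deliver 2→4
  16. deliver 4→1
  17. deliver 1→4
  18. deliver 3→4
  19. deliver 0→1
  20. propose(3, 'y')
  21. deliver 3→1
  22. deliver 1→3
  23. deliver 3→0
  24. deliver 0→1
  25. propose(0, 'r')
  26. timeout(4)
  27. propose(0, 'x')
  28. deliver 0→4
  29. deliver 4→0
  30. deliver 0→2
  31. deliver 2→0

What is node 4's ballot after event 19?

step 1 timeout(0): 0={cand,b=5,log=-}
step 2 deliver 0→4: 4={foll,b=5,log=-}
step 3 deliver 4→0: —
step 4 deliver 0→1: 1={foll,b=5,log=-}
step 5 deliver 1→0: 0={lead,b=5,log=-}
step 6 deliver 0→3: 3={foll,b=5,log=-}
step 7 deliver 3→0: —
step 8 propose(0,'p'): —
step 9 deliver 0→2: 2={foll,b=5,log=-}
step 10 deliver 2→0: —
step 11 timeout(4): 4={cand,b=14,log=-}
step 12 deliver 4→0: 0={foll,b=14,log=-}
step 13 deliver 0→4: —
step 14 deliver 4→2: 2={foll,b=14,log=-}
step 15 deliver 2→4: —
step 16 deliver 4→1: 1={foll,b=14,log=-}
step 17 deliver 1→4: 4={lead,b=14,log=-}
step 18 deliver 3→4: —
step 19 deliver 0→1: —

14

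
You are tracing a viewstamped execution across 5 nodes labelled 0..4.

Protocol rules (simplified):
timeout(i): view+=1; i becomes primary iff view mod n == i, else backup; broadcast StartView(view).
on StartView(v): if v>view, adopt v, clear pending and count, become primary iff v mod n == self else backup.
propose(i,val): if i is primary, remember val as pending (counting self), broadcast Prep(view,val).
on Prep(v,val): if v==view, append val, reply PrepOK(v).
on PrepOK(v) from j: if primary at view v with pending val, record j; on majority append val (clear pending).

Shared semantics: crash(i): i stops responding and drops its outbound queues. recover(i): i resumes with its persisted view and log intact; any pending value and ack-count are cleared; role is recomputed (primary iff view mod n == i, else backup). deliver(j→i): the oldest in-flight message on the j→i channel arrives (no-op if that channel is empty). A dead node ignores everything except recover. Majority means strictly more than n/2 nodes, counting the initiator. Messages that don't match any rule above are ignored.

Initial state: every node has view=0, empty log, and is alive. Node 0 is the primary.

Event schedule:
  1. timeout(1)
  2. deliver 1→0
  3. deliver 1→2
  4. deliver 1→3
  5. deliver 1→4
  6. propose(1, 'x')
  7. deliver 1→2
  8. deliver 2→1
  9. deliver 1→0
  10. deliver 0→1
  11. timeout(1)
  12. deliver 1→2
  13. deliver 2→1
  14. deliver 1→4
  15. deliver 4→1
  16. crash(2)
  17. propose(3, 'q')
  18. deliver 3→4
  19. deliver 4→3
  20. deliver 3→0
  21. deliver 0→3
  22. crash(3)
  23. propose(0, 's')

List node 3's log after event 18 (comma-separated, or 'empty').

after 1 — timeout(1): n1:prim/v1/[-]
after 2 — deliver 1→0: n0:back/v1/[-]
after 3 — deliver 1→2: n2:back/v1/[-]
after 4 — deliver 1→3: n3:back/v1/[-]
after 5 — deliver 1→4: n4:back/v1/[-]
after 6 — propose(1,'x'): ·
after 7 — deliver 1→2: n2:back/v1/[x]
after 8 — deliver 2→1: ·
after 9 — deliver 1→0: n0:back/v1/[x]
after 10 — deliver 0→1: n1:prim/v1/[x]
after 11 — timeout(1): n1:back/v2/[x]
after 12 — deliver 1→2: n2:prim/v2/[x]
after 13 — deliver 2→1: ·
after 14 — deliver 1→4: n4:back/v1/[x]
after 15 — deliver 4→1: ·
after 16 — crash(2): n2:✗prim/v2/[x]
after 17 — propose(3,'q'): ·
after 18 — deliver 3→4: ·

empty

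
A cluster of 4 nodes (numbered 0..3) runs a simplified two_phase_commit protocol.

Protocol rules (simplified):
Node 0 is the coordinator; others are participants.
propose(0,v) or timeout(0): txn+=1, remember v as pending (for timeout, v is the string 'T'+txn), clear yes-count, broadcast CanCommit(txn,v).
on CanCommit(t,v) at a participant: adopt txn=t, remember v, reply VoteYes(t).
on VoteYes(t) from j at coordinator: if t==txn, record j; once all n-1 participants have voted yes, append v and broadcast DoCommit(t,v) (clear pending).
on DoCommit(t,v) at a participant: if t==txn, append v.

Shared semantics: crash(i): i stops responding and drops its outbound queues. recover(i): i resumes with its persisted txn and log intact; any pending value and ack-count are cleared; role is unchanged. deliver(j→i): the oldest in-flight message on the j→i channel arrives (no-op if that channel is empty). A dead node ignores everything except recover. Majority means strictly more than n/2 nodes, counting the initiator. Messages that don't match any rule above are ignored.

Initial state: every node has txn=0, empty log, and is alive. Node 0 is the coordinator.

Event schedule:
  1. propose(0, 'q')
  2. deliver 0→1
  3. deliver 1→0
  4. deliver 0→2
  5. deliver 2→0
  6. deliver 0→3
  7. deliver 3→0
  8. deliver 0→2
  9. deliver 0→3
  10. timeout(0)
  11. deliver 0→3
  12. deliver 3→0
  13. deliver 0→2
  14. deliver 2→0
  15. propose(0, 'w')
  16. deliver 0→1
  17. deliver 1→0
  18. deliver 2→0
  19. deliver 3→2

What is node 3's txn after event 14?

2

e1 propose(0,'q'): 0[coor,t=1,-]
e2 deliver 0→1: 1[part,t=1,-]
e3 deliver 1→0: ·
e4 deliver 0→2: 2[part,t=1,-]
e5 deliver 2→0: ·
e6 deliver 0→3: 3[part,t=1,-]
e7 deliver 3→0: 0[coor,t=1,q]
e8 deliver 0→2: 2[part,t=1,q]
e9 deliver 0→3: 3[part,t=1,q]
e10 timeout(0): 0[coor,t=2,q]
e11 deliver 0→3: 3[part,t=2,q]
e12 deliver 3→0: ·
e13 deliver 0→2: 2[part,t=2,q]
e14 deliver 2→0: ·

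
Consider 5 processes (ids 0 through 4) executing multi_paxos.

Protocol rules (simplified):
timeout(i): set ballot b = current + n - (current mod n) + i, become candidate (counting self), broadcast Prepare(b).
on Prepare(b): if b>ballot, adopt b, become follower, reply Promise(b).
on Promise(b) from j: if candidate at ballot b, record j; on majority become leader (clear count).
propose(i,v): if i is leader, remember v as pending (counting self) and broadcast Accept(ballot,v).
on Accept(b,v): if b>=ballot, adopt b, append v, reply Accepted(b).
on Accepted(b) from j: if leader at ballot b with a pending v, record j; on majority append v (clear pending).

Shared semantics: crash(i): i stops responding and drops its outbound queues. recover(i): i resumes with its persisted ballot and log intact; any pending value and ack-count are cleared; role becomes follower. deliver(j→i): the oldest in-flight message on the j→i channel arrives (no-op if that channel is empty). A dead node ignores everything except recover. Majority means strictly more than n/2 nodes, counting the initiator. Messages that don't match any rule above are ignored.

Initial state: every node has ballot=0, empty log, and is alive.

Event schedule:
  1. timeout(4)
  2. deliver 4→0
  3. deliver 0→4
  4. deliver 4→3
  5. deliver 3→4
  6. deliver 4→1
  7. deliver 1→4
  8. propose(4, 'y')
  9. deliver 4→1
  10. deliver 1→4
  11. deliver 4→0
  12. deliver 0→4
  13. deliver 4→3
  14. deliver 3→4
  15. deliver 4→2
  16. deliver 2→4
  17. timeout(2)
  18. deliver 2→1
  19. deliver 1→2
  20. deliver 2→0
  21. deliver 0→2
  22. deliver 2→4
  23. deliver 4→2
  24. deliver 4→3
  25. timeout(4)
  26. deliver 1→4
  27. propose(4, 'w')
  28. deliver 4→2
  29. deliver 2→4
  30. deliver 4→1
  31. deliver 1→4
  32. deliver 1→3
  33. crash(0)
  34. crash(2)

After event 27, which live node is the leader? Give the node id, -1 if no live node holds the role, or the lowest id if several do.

2

[1] timeout(4) → N4(cand b9 [-])
[2] deliver 4→0 → N0(foll b9 [-])
[3] deliver 0→4 → ∅
[4] deliver 4→3 → N3(foll b9 [-])
[5] deliver 3→4 → N4(lead b9 [-])
[6] deliver 4→1 → N1(foll b9 [-])
[7] deliver 1→4 → ∅
[8] propose(4,'y') → ∅
[9] deliver 4→1 → N1(foll b9 [y])
[10] deliver 1→4 → ∅
[11] deliver 4→0 → N0(foll b9 [y])
[12] deliver 0→4 → N4(lead b9 [y])
[13] deliver 4→3 → N3(foll b9 [y])
[14] deliver 3→4 → ∅
[15] deliver 4→2 → N2(foll b9 [-])
[16] deliver 2→4 → ∅
[17] timeout(2) → N2(cand b12 [-])
[18] deliver 2→1 → N1(foll b12 [y])
[19] deliver 1→2 → ∅
[20] deliver 2→0 → N0(foll b12 [y])
[21] deliver 0→2 → N2(lead b12 [-])
[22] deliver 2→4 → N4(foll b12 [y])
[23] deliver 4→2 → ∅
[24] deliver 4→3 → ∅
[25] timeout(4) → N4(cand b19 [y])
[26] deliver 1→4 → ∅
[27] propose(4,'w') → ∅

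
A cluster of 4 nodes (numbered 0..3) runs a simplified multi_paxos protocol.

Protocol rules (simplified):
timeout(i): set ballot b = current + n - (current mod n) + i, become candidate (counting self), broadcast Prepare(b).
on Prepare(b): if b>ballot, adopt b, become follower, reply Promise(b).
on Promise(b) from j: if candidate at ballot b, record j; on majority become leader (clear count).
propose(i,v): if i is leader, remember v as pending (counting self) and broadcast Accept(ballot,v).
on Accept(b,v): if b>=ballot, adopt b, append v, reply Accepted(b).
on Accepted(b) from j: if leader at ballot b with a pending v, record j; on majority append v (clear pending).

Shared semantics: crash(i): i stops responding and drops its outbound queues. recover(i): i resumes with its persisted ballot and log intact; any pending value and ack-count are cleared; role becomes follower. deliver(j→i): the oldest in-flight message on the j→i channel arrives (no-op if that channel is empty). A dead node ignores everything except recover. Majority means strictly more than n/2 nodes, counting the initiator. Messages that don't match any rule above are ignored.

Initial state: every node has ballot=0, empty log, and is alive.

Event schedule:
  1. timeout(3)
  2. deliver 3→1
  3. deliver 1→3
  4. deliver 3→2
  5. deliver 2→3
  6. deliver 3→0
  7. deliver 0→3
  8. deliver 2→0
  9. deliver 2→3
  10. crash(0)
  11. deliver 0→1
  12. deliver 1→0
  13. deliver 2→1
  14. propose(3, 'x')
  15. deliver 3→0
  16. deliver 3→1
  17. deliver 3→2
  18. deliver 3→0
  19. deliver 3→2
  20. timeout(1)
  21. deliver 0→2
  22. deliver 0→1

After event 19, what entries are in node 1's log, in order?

x

[1] timeout(3) → N3(cand b7 [-])
[2] deliver 3→1 → N1(foll b7 [-])
[3] deliver 1→3 → ∅
[4] deliver 3→2 → N2(foll b7 [-])
[5] deliver 2→3 → N3(lead b7 [-])
[6] deliver 3→0 → N0(foll b7 [-])
[7] deliver 0→3 → ∅
[8] deliver 2→0 → ∅
[9] deliver 2→3 → ∅
[10] crash(0) → N0(✗foll b7 [-])
[11] deliver 0→1 → ∅
[12] deliver 1→0 → ∅
[13] deliver 2→1 → ∅
[14] propose(3,'x') → ∅
[15] deliver 3→0 → ∅
[16] deliver 3→1 → N1(foll b7 [x])
[17] deliver 3→2 → N2(foll b7 [x])
[18] deliver 3→0 → ∅
[19] deliver 3→2 → ∅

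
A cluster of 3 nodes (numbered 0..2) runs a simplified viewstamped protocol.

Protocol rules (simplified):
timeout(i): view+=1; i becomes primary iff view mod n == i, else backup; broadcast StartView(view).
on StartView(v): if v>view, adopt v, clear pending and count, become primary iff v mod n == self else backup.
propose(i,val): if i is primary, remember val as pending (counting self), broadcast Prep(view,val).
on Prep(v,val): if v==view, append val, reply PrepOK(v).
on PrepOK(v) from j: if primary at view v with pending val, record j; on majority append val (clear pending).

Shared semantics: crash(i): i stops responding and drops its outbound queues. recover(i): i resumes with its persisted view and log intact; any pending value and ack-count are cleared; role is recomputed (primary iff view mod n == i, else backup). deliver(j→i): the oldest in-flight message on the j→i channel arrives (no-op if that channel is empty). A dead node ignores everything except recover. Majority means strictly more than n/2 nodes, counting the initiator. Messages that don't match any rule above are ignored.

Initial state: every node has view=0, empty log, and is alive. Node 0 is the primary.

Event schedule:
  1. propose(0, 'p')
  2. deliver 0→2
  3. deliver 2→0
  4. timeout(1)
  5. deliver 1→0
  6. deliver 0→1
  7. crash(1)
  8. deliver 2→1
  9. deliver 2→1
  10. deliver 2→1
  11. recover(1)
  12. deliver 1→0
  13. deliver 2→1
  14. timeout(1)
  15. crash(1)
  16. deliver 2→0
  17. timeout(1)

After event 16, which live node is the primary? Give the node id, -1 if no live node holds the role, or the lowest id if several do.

after 1 — propose(0,'p'): ·
after 2 — deliver 0→2: n2:back/v0/[p]
after 3 — deliver 2→0: n0:prim/v0/[p]
after 4 — timeout(1): n1:prim/v1/[-]
after 5 — deliver 1→0: n0:back/v1/[p]
after 6 — deliver 0→1: ·
after 7 — crash(1): n1:✗prim/v1/[-]
after 8 — deliver 2→1: ·
after 9 — deliver 2→1: ·
after 10 — deliver 2→1: ·
after 11 — recover(1): n1:prim/v1/[-]
after 12 — deliver 1→0: ·
after 13 — deliver 2→1: ·
after 14 — timeout(1): n1:back/v2/[-]
after 15 — crash(1): n1:✗back/v2/[-]
after 16 — deliver 2→0: ·

-1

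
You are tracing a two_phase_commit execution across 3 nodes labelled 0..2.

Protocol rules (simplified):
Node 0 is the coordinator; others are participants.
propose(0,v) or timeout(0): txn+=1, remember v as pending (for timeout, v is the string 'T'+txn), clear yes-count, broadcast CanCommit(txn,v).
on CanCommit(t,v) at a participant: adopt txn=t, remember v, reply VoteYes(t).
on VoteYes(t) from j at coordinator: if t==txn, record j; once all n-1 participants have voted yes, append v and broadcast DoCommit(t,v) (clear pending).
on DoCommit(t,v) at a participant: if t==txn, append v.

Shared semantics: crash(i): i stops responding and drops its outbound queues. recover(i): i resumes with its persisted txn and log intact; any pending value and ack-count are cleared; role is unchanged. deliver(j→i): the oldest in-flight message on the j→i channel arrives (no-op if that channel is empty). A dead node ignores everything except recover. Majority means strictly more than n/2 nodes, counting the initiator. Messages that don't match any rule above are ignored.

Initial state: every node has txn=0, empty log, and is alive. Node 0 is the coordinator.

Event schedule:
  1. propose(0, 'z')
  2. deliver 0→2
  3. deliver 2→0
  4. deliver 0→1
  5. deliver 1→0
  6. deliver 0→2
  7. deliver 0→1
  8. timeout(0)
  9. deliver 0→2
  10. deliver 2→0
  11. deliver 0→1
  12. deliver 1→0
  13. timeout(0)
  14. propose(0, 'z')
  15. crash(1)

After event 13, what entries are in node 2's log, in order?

[1] propose(0,'z') → N0(coor t1 [-])
[2] deliver 0→2 → N2(part t1 [-])
[3] deliver 2→0 → ∅
[4] deliver 0→1 → N1(part t1 [-])
[5] deliver 1→0 → N0(coor t1 [z])
[6] deliver 0→2 → N2(part t1 [z])
[7] deliver 0→1 → N1(part t1 [z])
[8] timeout(0) → N0(coor t2 [z])
[9] deliver 0→2 → N2(part t2 [z])
[10] deliver 2→0 → ∅
[11] deliver 0→1 → N1(part t2 [z])
[12] deliver 1→0 → N0(coor t2 [z,T2])
[13] timeout(0) → N0(coor t3 [z,T2])

z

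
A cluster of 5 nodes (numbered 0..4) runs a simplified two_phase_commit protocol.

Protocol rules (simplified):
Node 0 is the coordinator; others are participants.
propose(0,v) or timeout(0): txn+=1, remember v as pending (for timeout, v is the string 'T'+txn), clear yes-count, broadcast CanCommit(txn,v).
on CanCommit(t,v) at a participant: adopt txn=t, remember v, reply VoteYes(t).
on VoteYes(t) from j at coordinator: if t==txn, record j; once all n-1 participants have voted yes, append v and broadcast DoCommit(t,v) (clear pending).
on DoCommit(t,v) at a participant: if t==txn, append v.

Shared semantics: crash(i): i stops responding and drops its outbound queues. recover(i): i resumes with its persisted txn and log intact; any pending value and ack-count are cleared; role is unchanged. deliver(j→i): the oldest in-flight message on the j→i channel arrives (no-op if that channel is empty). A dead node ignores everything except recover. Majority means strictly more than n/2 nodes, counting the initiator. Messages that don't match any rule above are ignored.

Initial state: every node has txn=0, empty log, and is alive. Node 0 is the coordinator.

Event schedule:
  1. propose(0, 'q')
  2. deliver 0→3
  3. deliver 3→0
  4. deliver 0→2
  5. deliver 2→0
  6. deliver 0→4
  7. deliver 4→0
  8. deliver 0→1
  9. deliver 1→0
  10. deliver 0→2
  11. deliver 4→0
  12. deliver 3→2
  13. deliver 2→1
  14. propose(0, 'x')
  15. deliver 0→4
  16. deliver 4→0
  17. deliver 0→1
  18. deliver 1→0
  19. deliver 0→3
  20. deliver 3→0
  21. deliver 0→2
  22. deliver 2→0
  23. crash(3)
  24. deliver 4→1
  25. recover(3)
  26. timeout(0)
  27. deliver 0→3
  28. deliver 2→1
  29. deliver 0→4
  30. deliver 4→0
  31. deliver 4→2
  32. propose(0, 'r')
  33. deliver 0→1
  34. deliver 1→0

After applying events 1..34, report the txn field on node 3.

2

after 1 — propose(0,'q'): n0:coor/t1/[-]
after 2 — deliver 0→3: n3:part/t1/[-]
after 3 — deliver 3→0: ·
after 4 — deliver 0→2: n2:part/t1/[-]
after 5 — deliver 2→0: ·
after 6 — deliver 0→4: n4:part/t1/[-]
after 7 — deliver 4→0: ·
after 8 — deliver 0→1: n1:part/t1/[-]
after 9 — deliver 1→0: n0:coor/t1/[q]
after 10 — deliver 0→2: n2:part/t1/[q]
after 11 — deliver 4→0: ·
after 12 — deliver 3→2: ·
after 13 — deliver 2→1: ·
after 14 — propose(0,'x'): n0:coor/t2/[q]
after 15 — deliver 0→4: n4:part/t1/[q]
after 16 — deliver 4→0: ·
after 17 — deliver 0→1: n1:part/t1/[q]
after 18 — deliver 1→0: ·
after 19 — deliver 0→3: n3:part/t1/[q]
after 20 — deliver 3→0: ·
after 21 — deliver 0→2: n2:part/t2/[q]
after 22 — deliver 2→0: ·
after 23 — crash(3): n3:✗part/t1/[q]
after 24 — deliver 4→1: ·
after 25 — recover(3): n3:part/t1/[q]
after 26 — timeout(0): n0:coor/t3/[q]
after 27 — deliver 0→3: n3:part/t2/[q]
after 28 — deliver 2→1: ·
after 29 — deliver 0→4: n4:part/t2/[q]
after 30 — deliver 4→0: ·
after 31 — deliver 4→2: ·
after 32 — propose(0,'r'): n0:coor/t4/[q]
after 33 — deliver 0→1: n1:part/t2/[q]
after 34 — deliver 1→0: ·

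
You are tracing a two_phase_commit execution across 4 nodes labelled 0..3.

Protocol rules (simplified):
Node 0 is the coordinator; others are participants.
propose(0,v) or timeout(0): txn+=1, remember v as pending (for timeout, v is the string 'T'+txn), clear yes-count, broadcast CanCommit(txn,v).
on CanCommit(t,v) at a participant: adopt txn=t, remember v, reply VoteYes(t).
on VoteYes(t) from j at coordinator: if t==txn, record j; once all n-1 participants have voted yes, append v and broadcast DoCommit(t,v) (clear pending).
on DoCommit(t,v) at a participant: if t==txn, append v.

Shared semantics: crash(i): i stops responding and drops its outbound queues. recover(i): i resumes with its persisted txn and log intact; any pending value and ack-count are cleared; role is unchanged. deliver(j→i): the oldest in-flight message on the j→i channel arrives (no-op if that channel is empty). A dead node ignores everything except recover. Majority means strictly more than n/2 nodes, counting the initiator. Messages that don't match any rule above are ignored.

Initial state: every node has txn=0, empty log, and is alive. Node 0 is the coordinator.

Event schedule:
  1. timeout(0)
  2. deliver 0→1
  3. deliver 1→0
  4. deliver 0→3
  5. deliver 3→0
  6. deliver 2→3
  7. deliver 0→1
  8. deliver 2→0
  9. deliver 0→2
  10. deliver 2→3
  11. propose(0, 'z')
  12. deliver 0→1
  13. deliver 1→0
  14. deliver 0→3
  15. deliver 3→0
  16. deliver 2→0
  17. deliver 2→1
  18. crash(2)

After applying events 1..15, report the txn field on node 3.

2

1. timeout(0):  <0:coor t1 ->
2. deliver 0→1:  <1:part t1 ->
3. deliver 1→0:  nop
4. deliver 0→3:  <3:part t1 ->
5. deliver 3→0:  nop
6. deliver 2→3:  nop
7. deliver 0→1:  nop
8. deliver 2→0:  nop
9. deliver 0→2:  <2:part t1 ->
10. deliver 2→3:  nop
11. propose(0,'z'):  <0:coor t2 ->
12. deliver 0→1:  <1:part t2 ->
13. deliver 1→0:  nop
14. deliver 0→3:  <3:part t2 ->
15. deliver 3→0:  nop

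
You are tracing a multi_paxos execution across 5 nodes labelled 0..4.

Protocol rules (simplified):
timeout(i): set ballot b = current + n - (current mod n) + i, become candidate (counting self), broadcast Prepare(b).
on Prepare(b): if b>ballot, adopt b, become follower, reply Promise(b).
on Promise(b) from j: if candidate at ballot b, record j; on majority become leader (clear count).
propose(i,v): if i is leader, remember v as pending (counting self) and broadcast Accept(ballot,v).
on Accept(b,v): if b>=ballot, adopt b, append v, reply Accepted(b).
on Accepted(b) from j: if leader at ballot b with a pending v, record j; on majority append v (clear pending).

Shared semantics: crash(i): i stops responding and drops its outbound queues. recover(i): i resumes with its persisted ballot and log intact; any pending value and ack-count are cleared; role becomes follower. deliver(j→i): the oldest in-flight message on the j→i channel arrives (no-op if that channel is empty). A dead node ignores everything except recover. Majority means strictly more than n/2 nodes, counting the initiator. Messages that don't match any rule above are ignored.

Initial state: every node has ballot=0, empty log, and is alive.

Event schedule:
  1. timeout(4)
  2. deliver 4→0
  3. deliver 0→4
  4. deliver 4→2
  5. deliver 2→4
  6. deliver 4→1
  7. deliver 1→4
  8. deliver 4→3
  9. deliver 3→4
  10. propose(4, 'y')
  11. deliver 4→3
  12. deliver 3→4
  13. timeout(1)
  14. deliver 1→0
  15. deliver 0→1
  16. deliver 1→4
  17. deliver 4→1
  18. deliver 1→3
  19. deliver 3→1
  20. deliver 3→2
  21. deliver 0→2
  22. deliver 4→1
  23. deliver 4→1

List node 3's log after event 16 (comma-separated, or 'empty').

y

step 1 timeout(4): 4={cand,b=9,log=-}
step 2 deliver 4→0: 0={foll,b=9,log=-}
step 3 deliver 0→4: —
step 4 deliver 4→2: 2={foll,b=9,log=-}
step 5 deliver 2→4: 4={lead,b=9,log=-}
step 6 deliver 4→1: 1={foll,b=9,log=-}
step 7 deliver 1→4: —
step 8 deliver 4→3: 3={foll,b=9,log=-}
step 9 deliver 3→4: —
step 10 propose(4,'y'): —
step 11 deliver 4→3: 3={foll,b=9,log=y}
step 12 deliver 3→4: —
step 13 timeout(1): 1={cand,b=11,log=-}
step 14 deliver 1→0: 0={foll,b=11,log=-}
step 15 deliver 0→1: —
step 16 deliver 1→4: 4={foll,b=11,log=-}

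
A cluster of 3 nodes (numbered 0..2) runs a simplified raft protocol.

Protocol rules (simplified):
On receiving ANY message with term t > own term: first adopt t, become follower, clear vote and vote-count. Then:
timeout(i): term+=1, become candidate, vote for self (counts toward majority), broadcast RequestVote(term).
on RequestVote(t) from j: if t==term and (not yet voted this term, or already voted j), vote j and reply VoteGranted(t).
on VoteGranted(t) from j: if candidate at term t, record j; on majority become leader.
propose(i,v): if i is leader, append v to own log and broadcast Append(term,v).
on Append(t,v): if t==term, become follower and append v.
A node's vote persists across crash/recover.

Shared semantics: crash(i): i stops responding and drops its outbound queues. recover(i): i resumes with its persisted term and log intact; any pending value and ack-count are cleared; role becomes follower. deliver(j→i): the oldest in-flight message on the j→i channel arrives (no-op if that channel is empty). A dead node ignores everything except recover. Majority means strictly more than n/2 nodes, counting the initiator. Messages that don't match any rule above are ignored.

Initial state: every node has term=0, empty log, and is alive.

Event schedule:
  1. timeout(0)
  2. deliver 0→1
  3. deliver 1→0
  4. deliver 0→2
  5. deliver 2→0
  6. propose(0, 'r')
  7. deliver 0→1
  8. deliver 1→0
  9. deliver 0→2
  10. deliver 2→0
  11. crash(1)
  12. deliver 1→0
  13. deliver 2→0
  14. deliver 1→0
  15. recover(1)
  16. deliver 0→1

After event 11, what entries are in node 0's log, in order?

r

step 1 timeout(0): 0={cand,t=1,log=-}
step 2 deliver 0→1: 1={foll,t=1,log=-}
step 3 deliver 1→0: 0={lead,t=1,log=-}
step 4 deliver 0→2: 2={foll,t=1,log=-}
step 5 deliver 2→0: —
step 6 propose(0,'r'): 0={lead,t=1,log=r}
step 7 deliver 0→1: 1={foll,t=1,log=r}
step 8 deliver 1→0: —
step 9 deliver 0→2: 2={foll,t=1,log=r}
step 10 deliver 2→0: —
step 11 crash(1): 1={✗foll,t=1,log=r}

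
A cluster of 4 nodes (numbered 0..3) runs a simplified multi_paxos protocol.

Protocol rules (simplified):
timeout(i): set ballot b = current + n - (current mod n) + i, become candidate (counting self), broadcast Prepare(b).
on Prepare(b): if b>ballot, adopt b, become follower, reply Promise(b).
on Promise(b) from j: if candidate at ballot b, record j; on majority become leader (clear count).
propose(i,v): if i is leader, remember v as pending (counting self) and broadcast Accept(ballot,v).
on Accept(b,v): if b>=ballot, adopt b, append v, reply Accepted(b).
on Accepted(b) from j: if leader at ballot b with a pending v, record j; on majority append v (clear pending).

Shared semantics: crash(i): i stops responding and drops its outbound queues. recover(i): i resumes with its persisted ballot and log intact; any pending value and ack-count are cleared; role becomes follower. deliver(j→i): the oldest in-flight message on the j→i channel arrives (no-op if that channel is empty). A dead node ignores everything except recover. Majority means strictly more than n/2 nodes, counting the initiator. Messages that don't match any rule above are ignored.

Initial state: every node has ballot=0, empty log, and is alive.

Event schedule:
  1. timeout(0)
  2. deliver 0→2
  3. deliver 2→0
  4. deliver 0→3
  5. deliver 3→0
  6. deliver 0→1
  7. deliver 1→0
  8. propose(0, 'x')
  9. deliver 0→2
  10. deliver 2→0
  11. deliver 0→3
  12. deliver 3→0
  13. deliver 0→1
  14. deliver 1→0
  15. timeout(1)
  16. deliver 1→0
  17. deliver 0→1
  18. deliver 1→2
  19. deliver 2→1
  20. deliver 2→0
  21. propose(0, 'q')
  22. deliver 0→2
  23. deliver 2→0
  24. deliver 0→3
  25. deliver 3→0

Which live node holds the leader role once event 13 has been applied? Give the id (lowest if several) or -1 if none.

0

step 1 timeout(0): 0={cand,b=4,log=-}
step 2 deliver 0→2: 2={foll,b=4,log=-}
step 3 deliver 2→0: —
step 4 deliver 0→3: 3={foll,b=4,log=-}
step 5 deliver 3→0: 0={lead,b=4,log=-}
step 6 deliver 0→1: 1={foll,b=4,log=-}
step 7 deliver 1→0: —
step 8 propose(0,'x'): —
step 9 deliver 0→2: 2={foll,b=4,log=x}
step 10 deliver 2→0: —
step 11 deliver 0→3: 3={foll,b=4,log=x}
step 12 deliver 3→0: 0={lead,b=4,log=x}
step 13 deliver 0→1: 1={foll,b=4,log=x}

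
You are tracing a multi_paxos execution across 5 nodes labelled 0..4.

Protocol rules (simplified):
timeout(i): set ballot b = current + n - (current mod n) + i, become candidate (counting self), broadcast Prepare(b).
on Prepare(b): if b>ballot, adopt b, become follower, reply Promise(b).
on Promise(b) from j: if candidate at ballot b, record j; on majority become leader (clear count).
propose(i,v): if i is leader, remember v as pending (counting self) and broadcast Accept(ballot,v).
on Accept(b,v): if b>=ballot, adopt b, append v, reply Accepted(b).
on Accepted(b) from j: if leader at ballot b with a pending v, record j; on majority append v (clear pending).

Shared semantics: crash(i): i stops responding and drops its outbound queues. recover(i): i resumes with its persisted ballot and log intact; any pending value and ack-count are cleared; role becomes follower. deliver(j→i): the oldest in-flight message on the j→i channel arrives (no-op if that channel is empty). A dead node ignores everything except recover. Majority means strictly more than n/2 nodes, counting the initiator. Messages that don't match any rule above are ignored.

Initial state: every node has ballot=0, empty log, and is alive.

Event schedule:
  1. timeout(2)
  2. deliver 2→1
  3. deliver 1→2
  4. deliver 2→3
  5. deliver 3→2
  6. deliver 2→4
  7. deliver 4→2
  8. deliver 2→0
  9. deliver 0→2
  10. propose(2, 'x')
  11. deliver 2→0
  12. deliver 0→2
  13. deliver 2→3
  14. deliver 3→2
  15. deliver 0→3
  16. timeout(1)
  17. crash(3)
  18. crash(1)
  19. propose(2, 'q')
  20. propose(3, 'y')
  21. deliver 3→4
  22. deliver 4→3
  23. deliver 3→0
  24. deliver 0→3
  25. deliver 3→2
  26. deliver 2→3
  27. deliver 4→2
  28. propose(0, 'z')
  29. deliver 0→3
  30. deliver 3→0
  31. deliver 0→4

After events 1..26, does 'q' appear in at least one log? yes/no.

no

[1] timeout(2) → N2(cand b7 [-])
[2] deliver 2→1 → N1(foll b7 [-])
[3] deliver 1→2 → ∅
[4] deliver 2→3 → N3(foll b7 [-])
[5] deliver 3→2 → N2(lead b7 [-])
[6] deliver 2→4 → N4(foll b7 [-])
[7] deliver 4→2 → ∅
[8] deliver 2→0 → N0(foll b7 [-])
[9] deliver 0→2 → ∅
[10] propose(2,'x') → ∅
[11] deliver 2→0 → N0(foll b7 [x])
[12] deliver 0→2 → ∅
[13] deliver 2→3 → N3(foll b7 [x])
[14] deliver 3→2 → N2(lead b7 [x])
[15] deliver 0→3 → ∅
[16] timeout(1) → N1(cand b11 [-])
[17] crash(3) → N3(✗foll b7 [x])
[18] crash(1) → N1(✗cand b11 [-])
[19] propose(2,'q') → ∅
[20] propose(3,'y') → ∅
[21] deliver 3→4 → ∅
[22] deliver 4→3 → ∅
[23] deliver 3→0 → ∅
[24] deliver 0→3 → ∅
[25] deliver 3→2 → ∅
[26] deliver 2→3 → ∅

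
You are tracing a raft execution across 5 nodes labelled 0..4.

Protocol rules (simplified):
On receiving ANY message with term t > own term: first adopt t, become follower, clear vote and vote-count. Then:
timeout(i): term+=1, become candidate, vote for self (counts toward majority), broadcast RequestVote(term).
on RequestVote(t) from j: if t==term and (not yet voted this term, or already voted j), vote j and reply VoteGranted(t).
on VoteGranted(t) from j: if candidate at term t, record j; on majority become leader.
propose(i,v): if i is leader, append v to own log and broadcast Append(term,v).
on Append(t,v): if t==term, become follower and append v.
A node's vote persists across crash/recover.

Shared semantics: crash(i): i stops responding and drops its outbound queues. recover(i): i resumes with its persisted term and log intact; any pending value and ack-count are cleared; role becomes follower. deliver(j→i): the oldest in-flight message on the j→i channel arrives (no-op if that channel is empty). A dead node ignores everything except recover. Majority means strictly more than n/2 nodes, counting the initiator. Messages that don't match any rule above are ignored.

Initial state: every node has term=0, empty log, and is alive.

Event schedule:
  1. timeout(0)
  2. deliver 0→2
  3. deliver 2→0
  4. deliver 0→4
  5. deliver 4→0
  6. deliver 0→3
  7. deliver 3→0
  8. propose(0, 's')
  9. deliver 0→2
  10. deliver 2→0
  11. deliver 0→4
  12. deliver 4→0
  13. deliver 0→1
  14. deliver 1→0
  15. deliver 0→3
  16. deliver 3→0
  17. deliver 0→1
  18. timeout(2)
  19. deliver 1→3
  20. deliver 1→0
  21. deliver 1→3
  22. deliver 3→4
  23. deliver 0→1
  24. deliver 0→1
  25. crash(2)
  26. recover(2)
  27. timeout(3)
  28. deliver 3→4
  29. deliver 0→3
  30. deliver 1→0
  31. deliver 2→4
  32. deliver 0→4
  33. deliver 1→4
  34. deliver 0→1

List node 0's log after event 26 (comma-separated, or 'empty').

1. timeout(0):  <0:cand t1 ->
2. deliver 0→2:  <2:foll t1 ->
3. deliver 2→0:  nop
4. deliver 0→4:  <4:foll t1 ->
5. deliver 4→0:  <0:lead t1 ->
6. deliver 0→3:  <3:foll t1 ->
7. deliver 3→0:  nop
8. propose(0,'s'):  <0:lead t1 s>
9. deliver 0→2:  <2:foll t1 s>
10. deliver 2→0:  nop
11. deliver 0→4:  <4:foll t1 s>
12. deliver 4→0:  nop
13. deliver 0→1:  <1:foll t1 ->
14. deliver 1→0:  nop
15. deliver 0→3:  <3:foll t1 s>
16. deliver 3→0:  nop
17. deliver 0→1:  <1:foll t1 s>
18. timeout(2):  <2:cand t2 s>
19. deliver 1→3:  nop
20. deliver 1→0:  nop
21. deliver 1→3:  nop
22. deliver 3→4:  nop
23. deliver 0→1:  nop
24. deliver 0→1:  nop
25. crash(2):  <2:✗cand t2 s>
26. recover(2):  <2:foll t2 s>

s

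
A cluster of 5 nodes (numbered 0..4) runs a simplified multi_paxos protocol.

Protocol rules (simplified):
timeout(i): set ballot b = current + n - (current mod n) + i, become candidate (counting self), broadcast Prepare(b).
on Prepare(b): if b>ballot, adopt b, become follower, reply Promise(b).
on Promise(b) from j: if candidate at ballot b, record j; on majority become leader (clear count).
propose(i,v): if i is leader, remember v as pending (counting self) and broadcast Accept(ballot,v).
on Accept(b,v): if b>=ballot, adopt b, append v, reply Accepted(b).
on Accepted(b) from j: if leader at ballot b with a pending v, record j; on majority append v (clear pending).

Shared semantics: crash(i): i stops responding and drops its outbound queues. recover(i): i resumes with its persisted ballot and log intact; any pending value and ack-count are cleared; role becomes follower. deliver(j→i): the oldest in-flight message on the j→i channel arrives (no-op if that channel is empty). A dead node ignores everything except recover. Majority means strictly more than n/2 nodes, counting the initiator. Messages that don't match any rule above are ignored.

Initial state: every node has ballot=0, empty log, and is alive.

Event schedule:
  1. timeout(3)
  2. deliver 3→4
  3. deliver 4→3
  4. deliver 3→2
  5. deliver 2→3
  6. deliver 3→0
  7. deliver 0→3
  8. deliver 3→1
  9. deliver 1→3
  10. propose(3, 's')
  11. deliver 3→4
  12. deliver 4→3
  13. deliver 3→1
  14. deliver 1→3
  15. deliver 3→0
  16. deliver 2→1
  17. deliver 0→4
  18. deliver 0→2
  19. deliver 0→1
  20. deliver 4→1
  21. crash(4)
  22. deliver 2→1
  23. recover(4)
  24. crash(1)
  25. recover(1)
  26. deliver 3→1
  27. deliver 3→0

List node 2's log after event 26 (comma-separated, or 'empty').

[1] timeout(3) → N3(cand b8 [-])
[2] deliver 3→4 → N4(foll b8 [-])
[3] deliver 4→3 → ∅
[4] deliver 3→2 → N2(foll b8 [-])
[5] deliver 2→3 → N3(lead b8 [-])
[6] deliver 3→0 → N0(foll b8 [-])
[7] deliver 0→3 → ∅
[8] deliver 3→1 → N1(foll b8 [-])
[9] deliver 1→3 → ∅
[10] propose(3,'s') → ∅
[11] deliver 3→4 → N4(foll b8 [s])
[12] deliver 4→3 → ∅
[13] deliver 3→1 → N1(foll b8 [s])
[14] deliver 1→3 → N3(lead b8 [s])
[15] deliver 3→0 → N0(foll b8 [s])
[16] deliver 2→1 → ∅
[17] deliver 0→4 → ∅
[18] deliver 0→2 → ∅
[19] deliver 0→1 → ∅
[20] deliver 4→1 → ∅
[21] crash(4) → N4(✗foll b8 [s])
[22] deliver 2→1 → ∅
[23] recover(4) → N4(foll b8 [s])
[24] crash(1) → N1(✗foll b8 [s])
[25] recover(1) → N1(foll b8 [s])
[26] deliver 3→1 → ∅

empty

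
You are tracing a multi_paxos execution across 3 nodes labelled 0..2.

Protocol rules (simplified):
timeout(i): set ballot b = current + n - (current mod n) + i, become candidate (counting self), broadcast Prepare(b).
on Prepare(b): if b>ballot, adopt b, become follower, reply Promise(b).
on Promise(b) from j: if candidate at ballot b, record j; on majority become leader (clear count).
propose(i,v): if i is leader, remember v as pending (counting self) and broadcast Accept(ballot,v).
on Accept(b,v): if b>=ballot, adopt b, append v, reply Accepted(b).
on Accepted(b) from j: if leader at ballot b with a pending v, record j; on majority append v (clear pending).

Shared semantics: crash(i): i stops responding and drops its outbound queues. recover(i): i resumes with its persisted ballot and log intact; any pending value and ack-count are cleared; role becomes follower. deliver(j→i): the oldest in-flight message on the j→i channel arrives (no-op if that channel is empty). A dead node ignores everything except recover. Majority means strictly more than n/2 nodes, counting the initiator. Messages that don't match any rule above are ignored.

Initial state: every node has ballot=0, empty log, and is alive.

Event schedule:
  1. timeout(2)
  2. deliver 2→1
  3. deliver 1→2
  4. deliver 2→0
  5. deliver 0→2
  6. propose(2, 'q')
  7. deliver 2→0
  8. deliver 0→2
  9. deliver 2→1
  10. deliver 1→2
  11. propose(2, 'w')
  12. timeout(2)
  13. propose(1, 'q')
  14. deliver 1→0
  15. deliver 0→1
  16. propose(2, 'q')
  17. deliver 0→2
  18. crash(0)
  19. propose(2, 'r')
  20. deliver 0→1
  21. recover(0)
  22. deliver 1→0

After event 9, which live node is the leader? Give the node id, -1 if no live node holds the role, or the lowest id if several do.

step 1 timeout(2): 2={cand,b=5,log=-}
step 2 deliver 2→1: 1={foll,b=5,log=-}
step 3 deliver 1→2: 2={lead,b=5,log=-}
step 4 deliver 2→0: 0={foll,b=5,log=-}
step 5 deliver 0→2: —
step 6 propose(2,'q'): —
step 7 deliver 2→0: 0={foll,b=5,log=q}
step 8 deliver 0→2: 2={lead,b=5,log=q}
step 9 deliver 2→1: 1={foll,b=5,log=q}

2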